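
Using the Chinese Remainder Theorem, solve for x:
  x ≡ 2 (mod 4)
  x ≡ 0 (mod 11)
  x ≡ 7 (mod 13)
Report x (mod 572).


Moduli 4, 11, 13 are pairwise coprime; by CRT there is a unique solution modulo M = 4 · 11 · 13 = 572.
Solve pairwise, accumulating the modulus:
  Start with x ≡ 2 (mod 4).
  Combine with x ≡ 0 (mod 11): since gcd(4, 11) = 1, we get a unique residue mod 44.
    Write x = 2 + 4·t and substitute into x ≡ 0 (mod 11): 4·t ≡ 0 − 2 = -2 (mod 11).
    Reduce coefficients mod 11: 4·t ≡ 9 (mod 11).
    The inverse of 4 mod 11 is 3 (since 4·3 = 12 = 1·11 + 1), so t ≡ 3·9 = 27 ≡ 5 (mod 11).
    Then x = 2 + 4·5 = 22, valid modulo lcm(4, 11) = 44: x ≡ 22 (mod 44).
  Combine with x ≡ 7 (mod 13): since gcd(44, 13) = 1, we get a unique residue mod 572.
    Write x = 22 + 44·t and substitute into x ≡ 7 (mod 13): 44·t ≡ 7 − 22 = -15 (mod 13).
    Reduce coefficients mod 13: 5·t ≡ 11 (mod 13).
    The inverse of 5 mod 13 is 8 (since 5·8 = 40 = 3·13 + 1), so t ≡ 8·11 = 88 ≡ 10 (mod 13).
    Then x = 22 + 44·10 = 462, valid modulo lcm(44, 13) = 572: x ≡ 462 (mod 572).
Verify: 462 mod 4 = 2 ✓, 462 mod 11 = 0 ✓, 462 mod 13 = 7 ✓.

x ≡ 462 (mod 572).


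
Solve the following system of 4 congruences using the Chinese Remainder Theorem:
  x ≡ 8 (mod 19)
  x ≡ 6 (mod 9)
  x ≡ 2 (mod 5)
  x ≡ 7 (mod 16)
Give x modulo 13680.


Product of moduli M = 19 · 9 · 5 · 16 = 13680.
Merge one congruence at a time:
  Start: x ≡ 8 (mod 19).
  Combine with x ≡ 6 (mod 9); new modulus lcm = 171.
    Write x = 8 + 19·t and substitute into x ≡ 6 (mod 9): 19·t ≡ 6 − 8 = -2 (mod 9).
    Reduce coefficients mod 9: 1·t ≡ 7 (mod 9).
    So t ≡ 7 (mod 9).
    Then x = 8 + 19·7 = 141, valid modulo lcm(19, 9) = 171: x ≡ 141 (mod 171).
  Combine with x ≡ 2 (mod 5); new modulus lcm = 855.
    Write x = 141 + 171·t and substitute into x ≡ 2 (mod 5): 171·t ≡ 2 − 141 = -139 (mod 5).
    Reduce coefficients mod 5: 1·t ≡ 1 (mod 5).
    So t ≡ 1 (mod 5).
    Then x = 141 + 171·1 = 312, valid modulo lcm(171, 5) = 855: x ≡ 312 (mod 855).
  Combine with x ≡ 7 (mod 16); new modulus lcm = 13680.
    Write x = 312 + 855·t and substitute into x ≡ 7 (mod 16): 855·t ≡ 7 − 312 = -305 (mod 16).
    Reduce coefficients mod 16: 7·t ≡ 15 (mod 16).
    The inverse of 7 mod 16 is 7 (since 7·7 = 49 = 3·16 + 1), so t ≡ 7·15 = 105 ≡ 9 (mod 16).
    Then x = 312 + 855·9 = 8007, valid modulo lcm(855, 16) = 13680: x ≡ 8007 (mod 13680).
Verify against each original: 8007 mod 19 = 8, 8007 mod 9 = 6, 8007 mod 5 = 2, 8007 mod 16 = 7.

x ≡ 8007 (mod 13680).


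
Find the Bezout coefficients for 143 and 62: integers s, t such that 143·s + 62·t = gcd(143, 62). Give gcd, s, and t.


Euclidean algorithm on (143, 62) — divide until remainder is 0:
  143 = 2 · 62 + 19
  62 = 3 · 19 + 5
  19 = 3 · 5 + 4
  5 = 1 · 4 + 1
  4 = 4 · 1 + 0
gcd(143, 62) = 1.
Track Bezout coefficients alongside the remainders: start with r₀ = 143 = a·1 + b·0 (s = 1, t = 0) and r₁ = 62 = a·0 + b·1 (s = 0, t = 1); each new remainder r_{k+1} = r_{k-1} − q_k·r_k inherits s_{k+1} = s_{k-1} − q_k·s_k, t_{k+1} = t_{k-1} − q_k·t_k, so r_k = a·s_k + b·t_k at every step:
  q = 2: r = 19, s = 1 − 2·0 = 1, t = 0 − 2·1 = -2  (check: 143·1 + 62·(-2) = 19)
  q = 3: r = 5, s = 0 − 3·1 = -3, t = 1 − 3·(-2) = 7  (check: 143·(-3) + 62·7 = 5)
  q = 3: r = 4, s = 1 − 3·(-3) = 10, t = -2 − 3·7 = -23  (check: 143·10 + 62·(-23) = 4)
  q = 1: r = 1, s = -3 − 1·10 = -13, t = 7 − 1·(-23) = 30  (check: 143·(-13) + 62·30 = 1)
The row with r = 1 (the gcd) gives the Bezout coefficients s = -13, t = 30.
Result: 143 · (-13) + 62 · (30) = 1.

gcd(143, 62) = 1; s = -13, t = 30 (check: 143·(-13) + 62·30 = 1).


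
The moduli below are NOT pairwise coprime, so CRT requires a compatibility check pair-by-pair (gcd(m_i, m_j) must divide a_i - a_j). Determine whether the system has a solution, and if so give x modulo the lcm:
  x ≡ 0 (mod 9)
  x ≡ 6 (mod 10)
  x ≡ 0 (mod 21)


Moduli 9, 10, 21 are not pairwise coprime, so CRT works modulo lcm(m_i) when all pairwise compatibility conditions hold.
Pairwise compatibility: gcd(m_i, m_j) must divide a_i - a_j for every pair.
Merge one congruence at a time:
  Start: x ≡ 0 (mod 9).
  Combine with x ≡ 6 (mod 10): gcd(9, 10) = 1; 6 - 0 = 6, which IS divisible by 1, so compatible.
    Write x = 0 + 9·t and substitute into x ≡ 6 (mod 10): 9·t ≡ 6 − 0 = 6 (mod 10).
    The inverse of 9 mod 10 is 9 (since 9·9 = 81 = 8·10 + 1), so t ≡ 9·6 = 54 ≡ 4 (mod 10).
    Then x = 0 + 9·4 = 36, valid modulo lcm(9, 10) = 90: x ≡ 36 (mod 90).
  Combine with x ≡ 0 (mod 21): gcd(90, 21) = 3; 0 - 36 = -36, which IS divisible by 3, so compatible.
    Write x = 36 + 90·t and substitute into x ≡ 0 (mod 21): 90·t ≡ 0 − 36 = -36 (mod 21).
    Divide the congruence (and modulus) by g = 3: 30·t ≡ -12 (mod 7).
    Reduce coefficients mod 7: 2·t ≡ 2 (mod 7).
    The inverse of 2 mod 7 is 4 (since 2·4 = 8 = 1·7 + 1), so t ≡ 4·2 = 8 ≡ 1 (mod 7).
    Then x = 36 + 90·1 = 126, valid modulo lcm(90, 21) = 630: x ≡ 126 (mod 630).
Verify: 126 mod 9 = 0, 126 mod 10 = 6, 126 mod 21 = 0.

x ≡ 126 (mod 630).


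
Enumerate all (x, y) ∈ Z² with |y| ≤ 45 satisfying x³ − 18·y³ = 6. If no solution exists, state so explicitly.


The equation is x³ - 18y³ = 6. For fixed y, x³ = 18·y³ + 6, so a solution requires the RHS to be a perfect cube.
Strategy: iterate y from -45 to 45, compute RHS = 18·y³ + 6, and check whether it is a (positive or negative) perfect cube.
Check small values of y:
  y = 0: RHS = 6 is not a perfect cube.
  y = 1: RHS = 24 is not a perfect cube.
  y = -1: RHS = -12 is not a perfect cube.
  y = 2: RHS = 150 is not a perfect cube.
  y = -2: RHS = -138 is not a perfect cube.
  y = 3: RHS = 492 is not a perfect cube.
  y = -3: RHS = -480 is not a perfect cube.
Continuing the search up to |y| = 45 finds no solutions either.
No (x, y) in the scanned range satisfies the equation.

No integer solutions with |y| ≤ 45.


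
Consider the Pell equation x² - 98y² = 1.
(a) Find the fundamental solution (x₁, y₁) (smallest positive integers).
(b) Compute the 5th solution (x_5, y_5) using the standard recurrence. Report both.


Step 1: Find the fundamental solution (x₁, y₁) of x² - 98y² = 1.
  Expand √98 as a continued fraction. a₀ = ⌊√98⌋ = 9; iterate m_{k+1} = d_k·a_k − m_k, d_{k+1} = (98 − m_{k+1}²)/d_k, a_{k+1} = ⌊(a₀ + m_{k+1})/d_{k+1}⌋ (starting m₀ = 0, d₀ = 1), with convergents p_k = a_k·p_{k-1} + p_{k-2}, q_k = a_k·q_{k-1} + q_{k-2} (p₋₁ = 1, q₋₁ = 0):
  k = 0: a₀ = 9; p₀/q₀ = 9/1; p₀² − 98·q₀² = 81 − 98 = -17.
  k = 1: m = 9, d = 17, a = ⌊(9 + 9)/17⌋ = 1; p/q = (1·9 + 1)/(1·1 + 0) = 10/1; p² − 98·q² = 100 − 98 = 2.
  k = 2: m = 8, d = 2, a = ⌊(9 + 8)/2⌋ = 8; p/q = (8·10 + 9)/(8·1 + 1) = 89/9; p² − 98·q² = 7921 − 7938 = -17.
  k = 3: m = 8, d = 17, a = ⌊(9 + 8)/17⌋ = 1; p/q = (1·89 + 10)/(1·9 + 1) = 99/10; p² − 98·q² = 9801 − 9800 = 1.
  The first convergent with p² − 98·q² = 1 gives the fundamental solution (x₁, y₁) = (99, 10).
Step 2: Apply the recurrence (x_{n+1}, y_{n+1}) = (x₁x_n + 98y₁y_n, x₁y_n + y₁x_n) repeatedly.
  From (x_1, y_1) = (99, 10): x_2 = 99·99 + 98·10·10 = 19601; y_2 = 99·10 + 10·99 = 1980.
  From (x_2, y_2) = (19601, 1980): x_3 = 99·19601 + 98·10·1980 = 3880899; y_3 = 99·1980 + 10·19601 = 392030.
  From (x_3, y_3) = (3880899, 392030): x_4 = 99·3880899 + 98·10·392030 = 768398401; y_4 = 99·392030 + 10·3880899 = 77619960.
  From (x_4, y_4) = (768398401, 77619960): x_5 = 99·768398401 + 98·10·77619960 = 152139002499; y_5 = 99·77619960 + 10·768398401 = 15368360050.
Step 3: Verify x_5² - 98·y_5² = 23146276081390728245001 - 23146276081390728245000 = 1 (should be 1). ✓

(x_1, y_1) = (99, 10); (x_5, y_5) = (152139002499, 15368360050).


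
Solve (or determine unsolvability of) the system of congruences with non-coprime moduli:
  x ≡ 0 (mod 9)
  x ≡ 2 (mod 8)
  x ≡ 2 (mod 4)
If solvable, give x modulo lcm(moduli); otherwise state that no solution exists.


Moduli 9, 8, 4 are not pairwise coprime, so CRT works modulo lcm(m_i) when all pairwise compatibility conditions hold.
Pairwise compatibility: gcd(m_i, m_j) must divide a_i - a_j for every pair.
Merge one congruence at a time:
  Start: x ≡ 0 (mod 9).
  Combine with x ≡ 2 (mod 8): gcd(9, 8) = 1; 2 - 0 = 2, which IS divisible by 1, so compatible.
    Write x = 0 + 9·t and substitute into x ≡ 2 (mod 8): 9·t ≡ 2 − 0 = 2 (mod 8).
    Reduce coefficients mod 8: 1·t ≡ 2 (mod 8).
    So t ≡ 2 (mod 8).
    Then x = 0 + 9·2 = 18, valid modulo lcm(9, 8) = 72: x ≡ 18 (mod 72).
  Combine with x ≡ 2 (mod 4): gcd(72, 4) = 4; 2 - 18 = -16, which IS divisible by 4, so compatible.
    Write x = 18 + 72·t and substitute into x ≡ 2 (mod 4): 72·t ≡ 2 − 18 = -16 (mod 4).
    Divide the congruence (and modulus) by g = 4: 18·t ≡ -4 (mod 1).
    Modulo 1 every t works; take t = 0.
    Then x = 18 + 72·0 = 18, valid modulo lcm(72, 4) = 72: x ≡ 18 (mod 72).
Verify: 18 mod 9 = 0, 18 mod 8 = 2, 18 mod 4 = 2.

x ≡ 18 (mod 72).


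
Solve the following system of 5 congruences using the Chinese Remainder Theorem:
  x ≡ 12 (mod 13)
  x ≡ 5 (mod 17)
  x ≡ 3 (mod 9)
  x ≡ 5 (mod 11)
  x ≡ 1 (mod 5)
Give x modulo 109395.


Product of moduli M = 13 · 17 · 9 · 11 · 5 = 109395.
Merge one congruence at a time:
  Start: x ≡ 12 (mod 13).
  Combine with x ≡ 5 (mod 17); new modulus lcm = 221.
    Write x = 12 + 13·t and substitute into x ≡ 5 (mod 17): 13·t ≡ 5 − 12 = -7 (mod 17).
    Reduce coefficients mod 17: 13·t ≡ 10 (mod 17).
    The inverse of 13 mod 17 is 4 (since 13·4 = 52 = 3·17 + 1), so t ≡ 4·10 = 40 ≡ 6 (mod 17).
    Then x = 12 + 13·6 = 90, valid modulo lcm(13, 17) = 221: x ≡ 90 (mod 221).
  Combine with x ≡ 3 (mod 9); new modulus lcm = 1989.
    Write x = 90 + 221·t and substitute into x ≡ 3 (mod 9): 221·t ≡ 3 − 90 = -87 (mod 9).
    Reduce coefficients mod 9: 5·t ≡ 3 (mod 9).
    The inverse of 5 mod 9 is 2 (since 5·2 = 10 = 1·9 + 1), so t ≡ 2·3 = 6 ≡ 6 (mod 9).
    Then x = 90 + 221·6 = 1416, valid modulo lcm(221, 9) = 1989: x ≡ 1416 (mod 1989).
  Combine with x ≡ 5 (mod 11); new modulus lcm = 21879.
    Write x = 1416 + 1989·t and substitute into x ≡ 5 (mod 11): 1989·t ≡ 5 − 1416 = -1411 (mod 11).
    Reduce coefficients mod 11: 9·t ≡ 8 (mod 11).
    The inverse of 9 mod 11 is 5 (since 9·5 = 45 = 4·11 + 1), so t ≡ 5·8 = 40 ≡ 7 (mod 11).
    Then x = 1416 + 1989·7 = 15339, valid modulo lcm(1989, 11) = 21879: x ≡ 15339 (mod 21879).
  Combine with x ≡ 1 (mod 5); new modulus lcm = 109395.
    Write x = 15339 + 21879·t and substitute into x ≡ 1 (mod 5): 21879·t ≡ 1 − 15339 = -15338 (mod 5).
    Reduce coefficients mod 5: 4·t ≡ 2 (mod 5).
    The inverse of 4 mod 5 is 4 (since 4·4 = 16 = 3·5 + 1), so t ≡ 4·2 = 8 ≡ 3 (mod 5).
    Then x = 15339 + 21879·3 = 80976, valid modulo lcm(21879, 5) = 109395: x ≡ 80976 (mod 109395).
Verify against each original: 80976 mod 13 = 12, 80976 mod 17 = 5, 80976 mod 9 = 3, 80976 mod 11 = 5, 80976 mod 5 = 1.

x ≡ 80976 (mod 109395).


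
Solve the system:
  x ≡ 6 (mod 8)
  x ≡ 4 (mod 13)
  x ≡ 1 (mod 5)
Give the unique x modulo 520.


Moduli 8, 13, 5 are pairwise coprime; by CRT there is a unique solution modulo M = 8 · 13 · 5 = 520.
Solve pairwise, accumulating the modulus:
  Start with x ≡ 6 (mod 8).
  Combine with x ≡ 4 (mod 13): since gcd(8, 13) = 1, we get a unique residue mod 104.
    Write x = 6 + 8·t and substitute into x ≡ 4 (mod 13): 8·t ≡ 4 − 6 = -2 (mod 13).
    Reduce coefficients mod 13: 8·t ≡ 11 (mod 13).
    The inverse of 8 mod 13 is 5 (since 8·5 = 40 = 3·13 + 1), so t ≡ 5·11 = 55 ≡ 3 (mod 13).
    Then x = 6 + 8·3 = 30, valid modulo lcm(8, 13) = 104: x ≡ 30 (mod 104).
  Combine with x ≡ 1 (mod 5): since gcd(104, 5) = 1, we get a unique residue mod 520.
    Write x = 30 + 104·t and substitute into x ≡ 1 (mod 5): 104·t ≡ 1 − 30 = -29 (mod 5).
    Reduce coefficients mod 5: 4·t ≡ 1 (mod 5).
    The inverse of 4 mod 5 is 4 (since 4·4 = 16 = 3·5 + 1), so t ≡ 4·1 = 4 ≡ 4 (mod 5).
    Then x = 30 + 104·4 = 446, valid modulo lcm(104, 5) = 520: x ≡ 446 (mod 520).
Verify: 446 mod 8 = 6 ✓, 446 mod 13 = 4 ✓, 446 mod 5 = 1 ✓.

x ≡ 446 (mod 520).


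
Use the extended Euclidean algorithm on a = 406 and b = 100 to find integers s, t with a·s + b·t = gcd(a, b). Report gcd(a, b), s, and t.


Euclidean algorithm on (406, 100) — divide until remainder is 0:
  406 = 4 · 100 + 6
  100 = 16 · 6 + 4
  6 = 1 · 4 + 2
  4 = 2 · 2 + 0
gcd(406, 100) = 2.
Track Bezout coefficients alongside the remainders: start with r₀ = 406 = a·1 + b·0 (s = 1, t = 0) and r₁ = 100 = a·0 + b·1 (s = 0, t = 1); each new remainder r_{k+1} = r_{k-1} − q_k·r_k inherits s_{k+1} = s_{k-1} − q_k·s_k, t_{k+1} = t_{k-1} − q_k·t_k, so r_k = a·s_k + b·t_k at every step:
  q = 4: r = 6, s = 1 − 4·0 = 1, t = 0 − 4·1 = -4  (check: 406·1 + 100·(-4) = 6)
  q = 16: r = 4, s = 0 − 16·1 = -16, t = 1 − 16·(-4) = 65  (check: 406·(-16) + 100·65 = 4)
  q = 1: r = 2, s = 1 − 1·(-16) = 17, t = -4 − 1·65 = -69  (check: 406·17 + 100·(-69) = 2)
The row with r = 2 (the gcd) gives the Bezout coefficients s = 17, t = -69.
Result: 406 · (17) + 100 · (-69) = 2.

gcd(406, 100) = 2; s = 17, t = -69 (check: 406·17 + 100·(-69) = 2).


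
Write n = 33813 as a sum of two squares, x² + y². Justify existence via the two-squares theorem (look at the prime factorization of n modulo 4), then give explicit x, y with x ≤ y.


Step 1: Factor n = 33813 = 3^2 · 13 · 17^2.
Step 2: Check the mod-4 condition on each prime factor: 3 ≡ 3 (mod 4), exponent 2 (must be even); 13 ≡ 1 (mod 4), exponent 1; 17 ≡ 1 (mod 4), exponent 2.
All primes ≡ 3 (mod 4) appear to even exponent (or don't appear), so by the two-squares theorem n IS expressible as a sum of two squares.
Step 3: Build a representation. Group n = k² · m with k = 3 and m = 13 · 17 · 17 = 3757 (a product of primes ≡ 1 (mod 4)); a representation of m scales to one of n via (k·x)² + (k·y)² = k²(x² + y²). Each prime p ≡ 1 (mod 4) is itself a sum of two squares; find a² by testing p − a² for a perfect square:
  13: 13 − 1² = 12, 13 − 2² = 9 = 3² ⇒ 13 = 2² + 3².
  17: 17 − 1² = 16 = 4² ⇒ 17 = 1² + 4².
  Combine using the Brahmagupta–Fibonacci identity (a² + b²)(c² + d²) = (ac − bd)² + (ad + bc)² = (ac + bd)² + (ad − bc)²:
  13 · 17 = 221: from (2² + 3²)(1² + 4²), take (2·1 − 3·4, 2·4 + 3·1) = (2 − 12, 8 + 3) = (-10, 11); dropping signs (only squares matter) gives (10, 11); check 10² + 11² = 100 + 121 = 221 ✓.
  221 · 17 = 3757: from (10² + 11²)(1² + 4²), take (10·1 − 11·4, 10·4 + 11·1) = (10 − 44, 40 + 11) = (-34, 51); dropping signs (only squares matter) gives (34, 51); check 34² + 51² = 1156 + 2601 = 3757 ✓.
  Scale by k = 3: (3·34, 3·51) = (102, 153).
Step 4: Order so x ≤ y and verify: 102² + 153² = 10404 + 23409 = 33813 = n. ✓

n = 33813 = 102² + 153² (one valid representation with x ≤ y).


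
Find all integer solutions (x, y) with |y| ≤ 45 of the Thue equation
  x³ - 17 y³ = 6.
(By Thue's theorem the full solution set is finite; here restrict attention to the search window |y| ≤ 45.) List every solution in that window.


The equation is x³ - 17y³ = 6. For fixed y, x³ = 17·y³ + 6, so a solution requires the RHS to be a perfect cube.
Strategy: iterate y from -45 to 45, compute RHS = 17·y³ + 6, and check whether it is a (positive or negative) perfect cube.
Check small values of y:
  y = 0: RHS = 6 is not a perfect cube.
  y = 1: RHS = 23 is not a perfect cube.
  y = -1: RHS = -11 is not a perfect cube.
  y = 2: RHS = 142 is not a perfect cube.
  y = -2: RHS = -130 is not a perfect cube.
  y = 3: RHS = 465 is not a perfect cube.
  y = -3: RHS = -453 is not a perfect cube.
Continuing the search up to |y| = 45 finds no solutions either.
No (x, y) in the scanned range satisfies the equation.

No integer solutions with |y| ≤ 45.


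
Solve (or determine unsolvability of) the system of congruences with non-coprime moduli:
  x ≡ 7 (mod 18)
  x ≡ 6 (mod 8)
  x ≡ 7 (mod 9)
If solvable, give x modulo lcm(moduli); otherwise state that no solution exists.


Moduli 18, 8, 9 are not pairwise coprime, so CRT works modulo lcm(m_i) when all pairwise compatibility conditions hold.
Pairwise compatibility: gcd(m_i, m_j) must divide a_i - a_j for every pair.
Merge one congruence at a time:
  Start: x ≡ 7 (mod 18).
  Combine with x ≡ 6 (mod 8): gcd(18, 8) = 2, and 6 - 7 = -1 is NOT divisible by 2.
    ⇒ system is inconsistent (no integer solution).

No solution (the system is inconsistent).


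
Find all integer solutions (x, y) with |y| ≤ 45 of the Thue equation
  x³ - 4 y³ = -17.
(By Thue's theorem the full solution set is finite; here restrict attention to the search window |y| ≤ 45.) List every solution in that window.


The equation is x³ - 4y³ = -17. For fixed y, x³ = 4·y³ − 17, so a solution requires the RHS to be a perfect cube.
Strategy: iterate y from -45 to 45, compute RHS = 4·y³ − 17, and check whether it is a (positive or negative) perfect cube.
Check small values of y:
  y = 0: RHS = -17 is not a perfect cube.
  y = 1: RHS = -13 is not a perfect cube.
  y = -1: RHS = -21 is not a perfect cube.
  y = 2: RHS = 15 is not a perfect cube.
  y = -2: RHS = -49 is not a perfect cube.
  y = 3: RHS = 91 is not a perfect cube.
  y = -3: RHS = -125 = (-5)³ ⇒ x = -5 works.
Continuing the search up to |y| = 45 finds no further solutions beyond those listed.
Collected solutions: (-5, -3).

Solutions (with |y| ≤ 45): (-5, -3).


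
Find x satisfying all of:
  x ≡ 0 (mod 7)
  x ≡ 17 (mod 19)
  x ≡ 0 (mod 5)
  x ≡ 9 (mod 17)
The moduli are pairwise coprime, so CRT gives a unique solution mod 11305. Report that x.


Product of moduli M = 7 · 19 · 5 · 17 = 11305.
Merge one congruence at a time:
  Start: x ≡ 0 (mod 7).
  Combine with x ≡ 17 (mod 19); new modulus lcm = 133.
    Write x = 0 + 7·t and substitute into x ≡ 17 (mod 19): 7·t ≡ 17 − 0 = 17 (mod 19).
    The inverse of 7 mod 19 is 11 (since 7·11 = 77 = 4·19 + 1), so t ≡ 11·17 = 187 ≡ 16 (mod 19).
    Then x = 0 + 7·16 = 112, valid modulo lcm(7, 19) = 133: x ≡ 112 (mod 133).
  Combine with x ≡ 0 (mod 5); new modulus lcm = 665.
    Write x = 112 + 133·t and substitute into x ≡ 0 (mod 5): 133·t ≡ 0 − 112 = -112 (mod 5).
    Reduce coefficients mod 5: 3·t ≡ 3 (mod 5).
    The inverse of 3 mod 5 is 2 (since 3·2 = 6 = 1·5 + 1), so t ≡ 2·3 = 6 ≡ 1 (mod 5).
    Then x = 112 + 133·1 = 245, valid modulo lcm(133, 5) = 665: x ≡ 245 (mod 665).
  Combine with x ≡ 9 (mod 17); new modulus lcm = 11305.
    Write x = 245 + 665·t and substitute into x ≡ 9 (mod 17): 665·t ≡ 9 − 245 = -236 (mod 17).
    Reduce coefficients mod 17: 2·t ≡ 2 (mod 17).
    The inverse of 2 mod 17 is 9 (since 2·9 = 18 = 1·17 + 1), so t ≡ 9·2 = 18 ≡ 1 (mod 17).
    Then x = 245 + 665·1 = 910, valid modulo lcm(665, 17) = 11305: x ≡ 910 (mod 11305).
Verify against each original: 910 mod 7 = 0, 910 mod 19 = 17, 910 mod 5 = 0, 910 mod 17 = 9.

x ≡ 910 (mod 11305).


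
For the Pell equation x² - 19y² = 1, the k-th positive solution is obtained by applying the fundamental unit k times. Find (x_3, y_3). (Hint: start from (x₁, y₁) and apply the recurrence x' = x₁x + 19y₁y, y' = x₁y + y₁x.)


Step 1: Find the fundamental solution (x₁, y₁) of x² - 19y² = 1.
  Expand √19 as a continued fraction. a₀ = ⌊√19⌋ = 4; iterate m_{k+1} = d_k·a_k − m_k, d_{k+1} = (19 − m_{k+1}²)/d_k, a_{k+1} = ⌊(a₀ + m_{k+1})/d_{k+1}⌋ (starting m₀ = 0, d₀ = 1), with convergents p_k = a_k·p_{k-1} + p_{k-2}, q_k = a_k·q_{k-1} + q_{k-2} (p₋₁ = 1, q₋₁ = 0):
  k = 0: a₀ = 4; p₀/q₀ = 4/1; p₀² − 19·q₀² = 16 − 19 = -3.
  k = 1: m = 4, d = 3, a = ⌊(4 + 4)/3⌋ = 2; p/q = (2·4 + 1)/(2·1 + 0) = 9/2; p² − 19·q² = 81 − 76 = 5.
  k = 2: m = 2, d = 5, a = ⌊(4 + 2)/5⌋ = 1; p/q = (1·9 + 4)/(1·2 + 1) = 13/3; p² − 19·q² = 169 − 171 = -2.
  k = 3: m = 3, d = 2, a = ⌊(4 + 3)/2⌋ = 3; p/q = (3·13 + 9)/(3·3 + 2) = 48/11; p² − 19·q² = 2304 − 2299 = 5.
  k = 4: m = 3, d = 5, a = ⌊(4 + 3)/5⌋ = 1; p/q = (1·48 + 13)/(1·11 + 3) = 61/14; p² − 19·q² = 3721 − 3724 = -3.
  k = 5: m = 2, d = 3, a = ⌊(4 + 2)/3⌋ = 2; p/q = (2·61 + 48)/(2·14 + 11) = 170/39; p² − 19·q² = 28900 − 28899 = 1.
  The first convergent with p² − 19·q² = 1 gives the fundamental solution (x₁, y₁) = (170, 39).
Step 2: Apply the recurrence (x_{n+1}, y_{n+1}) = (x₁x_n + 19y₁y_n, x₁y_n + y₁x_n) repeatedly.
  From (x_1, y_1) = (170, 39): x_2 = 170·170 + 19·39·39 = 57799; y_2 = 170·39 + 39·170 = 13260.
  From (x_2, y_2) = (57799, 13260): x_3 = 170·57799 + 19·39·13260 = 19651490; y_3 = 170·13260 + 39·57799 = 4508361.
Step 3: Verify x_3² - 19·y_3² = 386181059220100 - 386181059220099 = 1 (should be 1). ✓

(x_1, y_1) = (170, 39); (x_3, y_3) = (19651490, 4508361).


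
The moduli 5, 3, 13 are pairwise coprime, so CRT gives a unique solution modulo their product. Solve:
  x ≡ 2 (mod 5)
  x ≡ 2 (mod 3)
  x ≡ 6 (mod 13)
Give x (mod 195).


Moduli 5, 3, 13 are pairwise coprime; by CRT there is a unique solution modulo M = 5 · 3 · 13 = 195.
Solve pairwise, accumulating the modulus:
  Start with x ≡ 2 (mod 5).
  Combine with x ≡ 2 (mod 3): since gcd(5, 3) = 1, we get a unique residue mod 15.
    Write x = 2 + 5·t and substitute into x ≡ 2 (mod 3): 5·t ≡ 2 − 2 = 0 (mod 3).
    Reduce coefficients mod 3: 2·t ≡ 0 (mod 3).
    The inverse of 2 mod 3 is 2 (since 2·2 = 4 = 1·3 + 1), so t ≡ 2·0 = 0 ≡ 0 (mod 3).
    Then x = 2 + 5·0 = 2, valid modulo lcm(5, 3) = 15: x ≡ 2 (mod 15).
  Combine with x ≡ 6 (mod 13): since gcd(15, 13) = 1, we get a unique residue mod 195.
    Write x = 2 + 15·t and substitute into x ≡ 6 (mod 13): 15·t ≡ 6 − 2 = 4 (mod 13).
    Reduce coefficients mod 13: 2·t ≡ 4 (mod 13).
    The inverse of 2 mod 13 is 7 (since 2·7 = 14 = 1·13 + 1), so t ≡ 7·4 = 28 ≡ 2 (mod 13).
    Then x = 2 + 15·2 = 32, valid modulo lcm(15, 13) = 195: x ≡ 32 (mod 195).
Verify: 32 mod 5 = 2 ✓, 32 mod 3 = 2 ✓, 32 mod 13 = 6 ✓.

x ≡ 32 (mod 195).


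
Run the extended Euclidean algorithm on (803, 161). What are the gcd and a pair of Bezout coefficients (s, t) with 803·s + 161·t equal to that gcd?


Euclidean algorithm on (803, 161) — divide until remainder is 0:
  803 = 4 · 161 + 159
  161 = 1 · 159 + 2
  159 = 79 · 2 + 1
  2 = 2 · 1 + 0
gcd(803, 161) = 1.
Track Bezout coefficients alongside the remainders: start with r₀ = 803 = a·1 + b·0 (s = 1, t = 0) and r₁ = 161 = a·0 + b·1 (s = 0, t = 1); each new remainder r_{k+1} = r_{k-1} − q_k·r_k inherits s_{k+1} = s_{k-1} − q_k·s_k, t_{k+1} = t_{k-1} − q_k·t_k, so r_k = a·s_k + b·t_k at every step:
  q = 4: r = 159, s = 1 − 4·0 = 1, t = 0 − 4·1 = -4  (check: 803·1 + 161·(-4) = 159)
  q = 1: r = 2, s = 0 − 1·1 = -1, t = 1 − 1·(-4) = 5  (check: 803·(-1) + 161·5 = 2)
  q = 79: r = 1, s = 1 − 79·(-1) = 80, t = -4 − 79·5 = -399  (check: 803·80 + 161·(-399) = 1)
The row with r = 1 (the gcd) gives the Bezout coefficients s = 80, t = -399.
Result: 803 · (80) + 161 · (-399) = 1.

gcd(803, 161) = 1; s = 80, t = -399 (check: 803·80 + 161·(-399) = 1).


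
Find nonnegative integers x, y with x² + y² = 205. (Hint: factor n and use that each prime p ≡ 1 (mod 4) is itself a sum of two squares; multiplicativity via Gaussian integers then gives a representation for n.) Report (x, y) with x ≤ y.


Step 1: Factor n = 205 = 5 · 41.
Step 2: Check the mod-4 condition on each prime factor: 5 ≡ 1 (mod 4), exponent 1; 41 ≡ 1 (mod 4), exponent 1.
All primes ≡ 3 (mod 4) appear to even exponent (or don't appear), so by the two-squares theorem n IS expressible as a sum of two squares.
Step 3: Build a representation. Here n = 5 · 41 is a product of primes ≡ 1 (mod 4). Each prime p ≡ 1 (mod 4) is itself a sum of two squares; find a² by testing p − a² for a perfect square:
  5: 5 − 1² = 4 = 2² ⇒ 5 = 1² + 2².
  41: 41 − 1² = 40, 41 − 2² = 37, 41 − 3² = 32, 41 − 4² = 25 = 5² ⇒ 41 = 4² + 5².
  Combine using the Brahmagupta–Fibonacci identity (a² + b²)(c² + d²) = (ac − bd)² + (ad + bc)² = (ac + bd)² + (ad − bc)²:
  5 · 41 = 205: from (1² + 2²)(4² + 5²), take (1·4 − 2·5, 1·5 + 2·4) = (4 − 10, 5 + 8) = (-6, 13); dropping signs (only squares matter) gives (6, 13); check 6² + 13² = 36 + 169 = 205 ✓.
Step 4: Order so x ≤ y and verify: 6² + 13² = 36 + 169 = 205 = n. ✓

n = 205 = 6² + 13² (one valid representation with x ≤ y).


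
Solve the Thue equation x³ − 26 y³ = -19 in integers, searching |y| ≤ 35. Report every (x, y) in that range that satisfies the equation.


The equation is x³ - 26y³ = -19. For fixed y, x³ = 26·y³ − 19, so a solution requires the RHS to be a perfect cube.
Strategy: iterate y from -35 to 35, compute RHS = 26·y³ − 19, and check whether it is a (positive or negative) perfect cube.
Check small values of y:
  y = 0: RHS = -19 is not a perfect cube.
  y = 1: RHS = 7 is not a perfect cube.
  y = -1: RHS = -45 is not a perfect cube.
  y = 2: RHS = 189 is not a perfect cube.
  y = -2: RHS = -227 is not a perfect cube.
  y = 3: RHS = 683 is not a perfect cube.
  y = -3: RHS = -721 is not a perfect cube.
Continuing the search up to |y| = 35 finds no solutions either.
No (x, y) in the scanned range satisfies the equation.

No integer solutions with |y| ≤ 35.


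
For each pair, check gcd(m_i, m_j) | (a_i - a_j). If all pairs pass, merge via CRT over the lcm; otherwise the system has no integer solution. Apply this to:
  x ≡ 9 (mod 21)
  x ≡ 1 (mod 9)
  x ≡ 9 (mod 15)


Moduli 21, 9, 15 are not pairwise coprime, so CRT works modulo lcm(m_i) when all pairwise compatibility conditions hold.
Pairwise compatibility: gcd(m_i, m_j) must divide a_i - a_j for every pair.
Merge one congruence at a time:
  Start: x ≡ 9 (mod 21).
  Combine with x ≡ 1 (mod 9): gcd(21, 9) = 3, and 1 - 9 = -8 is NOT divisible by 3.
    ⇒ system is inconsistent (no integer solution).

No solution (the system is inconsistent).


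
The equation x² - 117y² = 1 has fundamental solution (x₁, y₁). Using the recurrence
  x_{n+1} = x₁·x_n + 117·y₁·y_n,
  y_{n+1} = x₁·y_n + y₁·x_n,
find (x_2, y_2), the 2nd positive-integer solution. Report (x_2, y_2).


Step 1: Find the fundamental solution (x₁, y₁) of x² - 117y² = 1.
  Expand √117 as a continued fraction. a₀ = ⌊√117⌋ = 10; iterate m_{k+1} = d_k·a_k − m_k, d_{k+1} = (117 − m_{k+1}²)/d_k, a_{k+1} = ⌊(a₀ + m_{k+1})/d_{k+1}⌋ (starting m₀ = 0, d₀ = 1), with convergents p_k = a_k·p_{k-1} + p_{k-2}, q_k = a_k·q_{k-1} + q_{k-2} (p₋₁ = 1, q₋₁ = 0):
  k = 0: a₀ = 10; p₀/q₀ = 10/1; p₀² − 117·q₀² = 100 − 117 = -17.
  k = 1: m = 10, d = 17, a = ⌊(10 + 10)/17⌋ = 1; p/q = (1·10 + 1)/(1·1 + 0) = 11/1; p² − 117·q² = 121 − 117 = 4.
  k = 2: m = 7, d = 4, a = ⌊(10 + 7)/4⌋ = 4; p/q = (4·11 + 10)/(4·1 + 1) = 54/5; p² − 117·q² = 2916 − 2925 = -9.
  k = 3: m = 9, d = 9, a = ⌊(10 + 9)/9⌋ = 2; p/q = (2·54 + 11)/(2·5 + 1) = 119/11; p² − 117·q² = 14161 − 14157 = 4.
  k = 4: m = 9, d = 4, a = ⌊(10 + 9)/4⌋ = 4; p/q = (4·119 + 54)/(4·11 + 5) = 530/49; p² − 117·q² = 280900 − 280917 = -17.
  k = 5: m = 7, d = 17, a = ⌊(10 + 7)/17⌋ = 1; p/q = (1·530 + 119)/(1·49 + 11) = 649/60; p² − 117·q² = 421201 − 421200 = 1.
  The first convergent with p² − 117·q² = 1 gives the fundamental solution (x₁, y₁) = (649, 60).
Step 2: Apply the recurrence (x_{n+1}, y_{n+1}) = (x₁x_n + 117y₁y_n, x₁y_n + y₁x_n) repeatedly.
  From (x_1, y_1) = (649, 60): x_2 = 649·649 + 117·60·60 = 842401; y_2 = 649·60 + 60·649 = 77880.
Step 3: Verify x_2² - 117·y_2² = 709639444801 - 709639444800 = 1 (should be 1). ✓

(x_1, y_1) = (649, 60); (x_2, y_2) = (842401, 77880).


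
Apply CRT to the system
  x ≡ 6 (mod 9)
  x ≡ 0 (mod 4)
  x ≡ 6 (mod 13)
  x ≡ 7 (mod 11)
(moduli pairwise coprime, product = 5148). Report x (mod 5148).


Product of moduli M = 9 · 4 · 13 · 11 = 5148.
Merge one congruence at a time:
  Start: x ≡ 6 (mod 9).
  Combine with x ≡ 0 (mod 4); new modulus lcm = 36.
    Write x = 6 + 9·t and substitute into x ≡ 0 (mod 4): 9·t ≡ 0 − 6 = -6 (mod 4).
    Reduce coefficients mod 4: 1·t ≡ 2 (mod 4).
    So t ≡ 2 (mod 4).
    Then x = 6 + 9·2 = 24, valid modulo lcm(9, 4) = 36: x ≡ 24 (mod 36).
  Combine with x ≡ 6 (mod 13); new modulus lcm = 468.
    Write x = 24 + 36·t and substitute into x ≡ 6 (mod 13): 36·t ≡ 6 − 24 = -18 (mod 13).
    Reduce coefficients mod 13: 10·t ≡ 8 (mod 13).
    The inverse of 10 mod 13 is 4 (since 10·4 = 40 = 3·13 + 1), so t ≡ 4·8 = 32 ≡ 6 (mod 13).
    Then x = 24 + 36·6 = 240, valid modulo lcm(36, 13) = 468: x ≡ 240 (mod 468).
  Combine with x ≡ 7 (mod 11); new modulus lcm = 5148.
    Write x = 240 + 468·t and substitute into x ≡ 7 (mod 11): 468·t ≡ 7 − 240 = -233 (mod 11).
    Reduce coefficients mod 11: 6·t ≡ 9 (mod 11).
    The inverse of 6 mod 11 is 2 (since 6·2 = 12 = 1·11 + 1), so t ≡ 2·9 = 18 ≡ 7 (mod 11).
    Then x = 240 + 468·7 = 3516, valid modulo lcm(468, 11) = 5148: x ≡ 3516 (mod 5148).
Verify against each original: 3516 mod 9 = 6, 3516 mod 4 = 0, 3516 mod 13 = 6, 3516 mod 11 = 7.

x ≡ 3516 (mod 5148).


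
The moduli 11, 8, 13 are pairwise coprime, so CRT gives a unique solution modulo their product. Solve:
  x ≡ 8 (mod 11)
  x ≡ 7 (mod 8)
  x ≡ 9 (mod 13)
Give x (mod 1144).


Moduli 11, 8, 13 are pairwise coprime; by CRT there is a unique solution modulo M = 11 · 8 · 13 = 1144.
Solve pairwise, accumulating the modulus:
  Start with x ≡ 8 (mod 11).
  Combine with x ≡ 7 (mod 8): since gcd(11, 8) = 1, we get a unique residue mod 88.
    Write x = 8 + 11·t and substitute into x ≡ 7 (mod 8): 11·t ≡ 7 − 8 = -1 (mod 8).
    Reduce coefficients mod 8: 3·t ≡ 7 (mod 8).
    The inverse of 3 mod 8 is 3 (since 3·3 = 9 = 1·8 + 1), so t ≡ 3·7 = 21 ≡ 5 (mod 8).
    Then x = 8 + 11·5 = 63, valid modulo lcm(11, 8) = 88: x ≡ 63 (mod 88).
  Combine with x ≡ 9 (mod 13): since gcd(88, 13) = 1, we get a unique residue mod 1144.
    Write x = 63 + 88·t and substitute into x ≡ 9 (mod 13): 88·t ≡ 9 − 63 = -54 (mod 13).
    Reduce coefficients mod 13: 10·t ≡ 11 (mod 13).
    The inverse of 10 mod 13 is 4 (since 10·4 = 40 = 3·13 + 1), so t ≡ 4·11 = 44 ≡ 5 (mod 13).
    Then x = 63 + 88·5 = 503, valid modulo lcm(88, 13) = 1144: x ≡ 503 (mod 1144).
Verify: 503 mod 11 = 8 ✓, 503 mod 8 = 7 ✓, 503 mod 13 = 9 ✓.

x ≡ 503 (mod 1144).


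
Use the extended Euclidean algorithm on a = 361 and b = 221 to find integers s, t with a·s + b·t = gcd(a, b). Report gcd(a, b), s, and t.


Euclidean algorithm on (361, 221) — divide until remainder is 0:
  361 = 1 · 221 + 140
  221 = 1 · 140 + 81
  140 = 1 · 81 + 59
  81 = 1 · 59 + 22
  59 = 2 · 22 + 15
  22 = 1 · 15 + 7
  15 = 2 · 7 + 1
  7 = 7 · 1 + 0
gcd(361, 221) = 1.
Track Bezout coefficients alongside the remainders: start with r₀ = 361 = a·1 + b·0 (s = 1, t = 0) and r₁ = 221 = a·0 + b·1 (s = 0, t = 1); each new remainder r_{k+1} = r_{k-1} − q_k·r_k inherits s_{k+1} = s_{k-1} − q_k·s_k, t_{k+1} = t_{k-1} − q_k·t_k, so r_k = a·s_k + b·t_k at every step:
  q = 1: r = 140, s = 1 − 1·0 = 1, t = 0 − 1·1 = -1  (check: 361·1 + 221·(-1) = 140)
  q = 1: r = 81, s = 0 − 1·1 = -1, t = 1 − 1·(-1) = 2  (check: 361·(-1) + 221·2 = 81)
  q = 1: r = 59, s = 1 − 1·(-1) = 2, t = -1 − 1·2 = -3  (check: 361·2 + 221·(-3) = 59)
  q = 1: r = 22, s = -1 − 1·2 = -3, t = 2 − 1·(-3) = 5  (check: 361·(-3) + 221·5 = 22)
  q = 2: r = 15, s = 2 − 2·(-3) = 8, t = -3 − 2·5 = -13  (check: 361·8 + 221·(-13) = 15)
  q = 1: r = 7, s = -3 − 1·8 = -11, t = 5 − 1·(-13) = 18  (check: 361·(-11) + 221·18 = 7)
  q = 2: r = 1, s = 8 − 2·(-11) = 30, t = -13 − 2·18 = -49  (check: 361·30 + 221·(-49) = 1)
The row with r = 1 (the gcd) gives the Bezout coefficients s = 30, t = -49.
Result: 361 · (30) + 221 · (-49) = 1.

gcd(361, 221) = 1; s = 30, t = -49 (check: 361·30 + 221·(-49) = 1).


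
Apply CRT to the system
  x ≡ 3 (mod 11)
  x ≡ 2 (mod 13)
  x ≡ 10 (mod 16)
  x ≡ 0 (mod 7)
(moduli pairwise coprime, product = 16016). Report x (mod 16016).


Product of moduli M = 11 · 13 · 16 · 7 = 16016.
Merge one congruence at a time:
  Start: x ≡ 3 (mod 11).
  Combine with x ≡ 2 (mod 13); new modulus lcm = 143.
    Write x = 3 + 11·t and substitute into x ≡ 2 (mod 13): 11·t ≡ 2 − 3 = -1 (mod 13).
    Reduce coefficients mod 13: 11·t ≡ 12 (mod 13).
    The inverse of 11 mod 13 is 6 (since 11·6 = 66 = 5·13 + 1), so t ≡ 6·12 = 72 ≡ 7 (mod 13).
    Then x = 3 + 11·7 = 80, valid modulo lcm(11, 13) = 143: x ≡ 80 (mod 143).
  Combine with x ≡ 10 (mod 16); new modulus lcm = 2288.
    Write x = 80 + 143·t and substitute into x ≡ 10 (mod 16): 143·t ≡ 10 − 80 = -70 (mod 16).
    Reduce coefficients mod 16: 15·t ≡ 10 (mod 16).
    The inverse of 15 mod 16 is 15 (since 15·15 = 225 = 14·16 + 1), so t ≡ 15·10 = 150 ≡ 6 (mod 16).
    Then x = 80 + 143·6 = 938, valid modulo lcm(143, 16) = 2288: x ≡ 938 (mod 2288).
  Combine with x ≡ 0 (mod 7); new modulus lcm = 16016.
    Write x = 938 + 2288·t and substitute into x ≡ 0 (mod 7): 2288·t ≡ 0 − 938 = -938 (mod 7).
    Reduce coefficients mod 7: 6·t ≡ 0 (mod 7).
    The inverse of 6 mod 7 is 6 (since 6·6 = 36 = 5·7 + 1), so t ≡ 6·0 = 0 ≡ 0 (mod 7).
    Then x = 938 + 2288·0 = 938, valid modulo lcm(2288, 7) = 16016: x ≡ 938 (mod 16016).
Verify against each original: 938 mod 11 = 3, 938 mod 13 = 2, 938 mod 16 = 10, 938 mod 7 = 0.

x ≡ 938 (mod 16016).


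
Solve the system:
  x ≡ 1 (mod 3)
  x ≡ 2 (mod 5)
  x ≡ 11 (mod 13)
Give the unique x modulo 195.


Moduli 3, 5, 13 are pairwise coprime; by CRT there is a unique solution modulo M = 3 · 5 · 13 = 195.
Solve pairwise, accumulating the modulus:
  Start with x ≡ 1 (mod 3).
  Combine with x ≡ 2 (mod 5): since gcd(3, 5) = 1, we get a unique residue mod 15.
    Write x = 1 + 3·t and substitute into x ≡ 2 (mod 5): 3·t ≡ 2 − 1 = 1 (mod 5).
    The inverse of 3 mod 5 is 2 (since 3·2 = 6 = 1·5 + 1), so t ≡ 2·1 = 2 ≡ 2 (mod 5).
    Then x = 1 + 3·2 = 7, valid modulo lcm(3, 5) = 15: x ≡ 7 (mod 15).
  Combine with x ≡ 11 (mod 13): since gcd(15, 13) = 1, we get a unique residue mod 195.
    Write x = 7 + 15·t and substitute into x ≡ 11 (mod 13): 15·t ≡ 11 − 7 = 4 (mod 13).
    Reduce coefficients mod 13: 2·t ≡ 4 (mod 13).
    The inverse of 2 mod 13 is 7 (since 2·7 = 14 = 1·13 + 1), so t ≡ 7·4 = 28 ≡ 2 (mod 13).
    Then x = 7 + 15·2 = 37, valid modulo lcm(15, 13) = 195: x ≡ 37 (mod 195).
Verify: 37 mod 3 = 1 ✓, 37 mod 5 = 2 ✓, 37 mod 13 = 11 ✓.

x ≡ 37 (mod 195).


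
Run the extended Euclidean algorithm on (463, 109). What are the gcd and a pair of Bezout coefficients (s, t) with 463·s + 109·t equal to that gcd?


Euclidean algorithm on (463, 109) — divide until remainder is 0:
  463 = 4 · 109 + 27
  109 = 4 · 27 + 1
  27 = 27 · 1 + 0
gcd(463, 109) = 1.
Track Bezout coefficients alongside the remainders: start with r₀ = 463 = a·1 + b·0 (s = 1, t = 0) and r₁ = 109 = a·0 + b·1 (s = 0, t = 1); each new remainder r_{k+1} = r_{k-1} − q_k·r_k inherits s_{k+1} = s_{k-1} − q_k·s_k, t_{k+1} = t_{k-1} − q_k·t_k, so r_k = a·s_k + b·t_k at every step:
  q = 4: r = 27, s = 1 − 4·0 = 1, t = 0 − 4·1 = -4  (check: 463·1 + 109·(-4) = 27)
  q = 4: r = 1, s = 0 − 4·1 = -4, t = 1 − 4·(-4) = 17  (check: 463·(-4) + 109·17 = 1)
The row with r = 1 (the gcd) gives the Bezout coefficients s = -4, t = 17.
Result: 463 · (-4) + 109 · (17) = 1.

gcd(463, 109) = 1; s = -4, t = 17 (check: 463·(-4) + 109·17 = 1).


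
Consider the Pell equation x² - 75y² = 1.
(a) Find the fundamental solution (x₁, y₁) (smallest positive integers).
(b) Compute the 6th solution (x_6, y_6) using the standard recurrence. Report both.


Step 1: Find the fundamental solution (x₁, y₁) of x² - 75y² = 1.
  Expand √75 as a continued fraction. a₀ = ⌊√75⌋ = 8; iterate m_{k+1} = d_k·a_k − m_k, d_{k+1} = (75 − m_{k+1}²)/d_k, a_{k+1} = ⌊(a₀ + m_{k+1})/d_{k+1}⌋ (starting m₀ = 0, d₀ = 1), with convergents p_k = a_k·p_{k-1} + p_{k-2}, q_k = a_k·q_{k-1} + q_{k-2} (p₋₁ = 1, q₋₁ = 0):
  k = 0: a₀ = 8; p₀/q₀ = 8/1; p₀² − 75·q₀² = 64 − 75 = -11.
  k = 1: m = 8, d = 11, a = ⌊(8 + 8)/11⌋ = 1; p/q = (1·8 + 1)/(1·1 + 0) = 9/1; p² − 75·q² = 81 − 75 = 6.
  k = 2: m = 3, d = 6, a = ⌊(8 + 3)/6⌋ = 1; p/q = (1·9 + 8)/(1·1 + 1) = 17/2; p² − 75·q² = 289 − 300 = -11.
  k = 3: m = 3, d = 11, a = ⌊(8 + 3)/11⌋ = 1; p/q = (1·17 + 9)/(1·2 + 1) = 26/3; p² − 75·q² = 676 − 675 = 1.
  The first convergent with p² − 75·q² = 1 gives the fundamental solution (x₁, y₁) = (26, 3).
Step 2: Apply the recurrence (x_{n+1}, y_{n+1}) = (x₁x_n + 75y₁y_n, x₁y_n + y₁x_n) repeatedly.
  From (x_1, y_1) = (26, 3): x_2 = 26·26 + 75·3·3 = 1351; y_2 = 26·3 + 3·26 = 156.
  From (x_2, y_2) = (1351, 156): x_3 = 26·1351 + 75·3·156 = 70226; y_3 = 26·156 + 3·1351 = 8109.
  From (x_3, y_3) = (70226, 8109): x_4 = 26·70226 + 75·3·8109 = 3650401; y_4 = 26·8109 + 3·70226 = 421512.
  From (x_4, y_4) = (3650401, 421512): x_5 = 26·3650401 + 75·3·421512 = 189750626; y_5 = 26·421512 + 3·3650401 = 21910515.
  From (x_5, y_5) = (189750626, 21910515): x_6 = 26·189750626 + 75·3·21910515 = 9863382151; y_6 = 26·21910515 + 3·189750626 = 1138925268.
Step 3: Verify x_6² - 75·y_6² = 97286307456665386801 - 97286307456665386800 = 1 (should be 1). ✓

(x_1, y_1) = (26, 3); (x_6, y_6) = (9863382151, 1138925268).


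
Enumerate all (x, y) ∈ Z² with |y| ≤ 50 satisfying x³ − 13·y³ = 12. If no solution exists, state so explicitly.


The equation is x³ - 13y³ = 12. For fixed y, x³ = 13·y³ + 12, so a solution requires the RHS to be a perfect cube.
Strategy: iterate y from -50 to 50, compute RHS = 13·y³ + 12, and check whether it is a (positive or negative) perfect cube.
Check small values of y:
  y = 0: RHS = 12 is not a perfect cube.
  y = 1: RHS = 25 is not a perfect cube.
  y = -1: RHS = -1 = (-1)³ ⇒ x = -1 works.
  y = 2: RHS = 116 is not a perfect cube.
  y = -2: RHS = -92 is not a perfect cube.
  y = 3: RHS = 363 is not a perfect cube.
  y = -3: RHS = -339 is not a perfect cube.
Continuing the search up to |y| = 50 finds no further solutions beyond those listed.
Collected solutions: (-1, -1).

Solutions (with |y| ≤ 50): (-1, -1).


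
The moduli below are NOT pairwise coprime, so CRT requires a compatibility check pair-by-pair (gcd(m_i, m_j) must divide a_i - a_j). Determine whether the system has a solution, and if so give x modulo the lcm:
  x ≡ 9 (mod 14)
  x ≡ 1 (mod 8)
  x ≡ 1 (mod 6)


Moduli 14, 8, 6 are not pairwise coprime, so CRT works modulo lcm(m_i) when all pairwise compatibility conditions hold.
Pairwise compatibility: gcd(m_i, m_j) must divide a_i - a_j for every pair.
Merge one congruence at a time:
  Start: x ≡ 9 (mod 14).
  Combine with x ≡ 1 (mod 8): gcd(14, 8) = 2; 1 - 9 = -8, which IS divisible by 2, so compatible.
    Write x = 9 + 14·t and substitute into x ≡ 1 (mod 8): 14·t ≡ 1 − 9 = -8 (mod 8).
    Divide the congruence (and modulus) by g = 2: 7·t ≡ -4 (mod 4).
    Reduce coefficients mod 4: 3·t ≡ 0 (mod 4).
    The inverse of 3 mod 4 is 3 (since 3·3 = 9 = 2·4 + 1), so t ≡ 3·0 = 0 ≡ 0 (mod 4).
    Then x = 9 + 14·0 = 9, valid modulo lcm(14, 8) = 56: x ≡ 9 (mod 56).
  Combine with x ≡ 1 (mod 6): gcd(56, 6) = 2; 1 - 9 = -8, which IS divisible by 2, so compatible.
    Write x = 9 + 56·t and substitute into x ≡ 1 (mod 6): 56·t ≡ 1 − 9 = -8 (mod 6).
    Divide the congruence (and modulus) by g = 2: 28·t ≡ -4 (mod 3).
    Reduce coefficients mod 3: 1·t ≡ 2 (mod 3).
    So t ≡ 2 (mod 3).
    Then x = 9 + 56·2 = 121, valid modulo lcm(56, 6) = 168: x ≡ 121 (mod 168).
Verify: 121 mod 14 = 9, 121 mod 8 = 1, 121 mod 6 = 1.

x ≡ 121 (mod 168).
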